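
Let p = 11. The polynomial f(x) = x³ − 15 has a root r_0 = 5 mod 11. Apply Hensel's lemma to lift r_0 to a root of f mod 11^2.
r_1 = 60 (mod 121)

Hensel: r_{i+1} = r_i − f(r_i)/f′(r_i) mod 11^{i+2}, where f′(x) = 3x². Iterate:
  r_0 = 5 (mod 11)
  r_1 = 60 (mod 121)
Final: r = 60 with f(r) ≡ 0 mod 11^2.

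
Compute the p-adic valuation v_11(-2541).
v_11(-2541) = 2

v_11(n) is the largest exponent k such that 11^k divides n. Factor out: -2541 = -11^2 · 21. (Sign doesn't affect v_p.) So v_11(-2541) = 2.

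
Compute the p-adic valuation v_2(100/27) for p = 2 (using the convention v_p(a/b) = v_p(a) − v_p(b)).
v_2(100/27) = 2

Factor powers of 2 from the numerator and denominator of the reduced fraction: 100 = 2^2 · 25 and 27 = 2^0 · 27. Apply v_p(a/b) = v_p(a) − v_p(b): v_2(100/27) = 2 − 0 = 2.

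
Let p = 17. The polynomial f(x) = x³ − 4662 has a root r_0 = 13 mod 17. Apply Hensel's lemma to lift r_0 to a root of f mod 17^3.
r_2 = 1407 (mod 4913)

Hensel: r_{i+1} = r_i − f(r_i)/f′(r_i) mod 17^{i+2}, where f′(x) = 3x². Iterate:
  r_0 = 13 (mod 17)
  r_1 = 251 (mod 289)
  r_2 = 1407 (mod 4913)
Final: r = 1407 with f(r) ≡ 0 mod 17^3.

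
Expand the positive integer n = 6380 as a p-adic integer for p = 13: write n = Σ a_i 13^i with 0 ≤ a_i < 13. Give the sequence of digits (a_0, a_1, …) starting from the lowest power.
(a_0, a_1, …) = (10, 9, 11, 2)

Repeated division by 13 gives the digits low-to-high: 6380 = 10 + 9·13^1 + 11·13^2 + 2·13^3. Digit sequence: (10, 9, 11, 2).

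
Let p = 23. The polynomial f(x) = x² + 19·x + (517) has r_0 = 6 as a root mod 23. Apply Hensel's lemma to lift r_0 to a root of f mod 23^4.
r_3 = 45086 (mod 279841)

Hensel: r_{i+1} = r_i − f(r_i)·(f′(r_i))^{-1} mod 23^{i+2}, f′(x) = 2x + 19. Iterate:
  r_0 = 6 (mod 23)
  r_1 = 121 (mod 529)
  r_2 = 8585 (mod 12167)
  r_3 = 45086 (mod 279841)
Final: r = 45086 satisfies f(r) ≡ 0 mod 23^4.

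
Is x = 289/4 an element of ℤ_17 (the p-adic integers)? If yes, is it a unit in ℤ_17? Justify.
x ∈ ℤ_17 but not a unit; v_17(x) = 2 > 0

ℤ_17 = {x ∈ ℚ_17 : v_17(x) ≥ 0} and ℤ_17^× = {x ∈ ℤ_17 : v_17(x) = 0}. Here v_17(289/4) = v_17(num) − v_17(den) = 2; compare against these criteria.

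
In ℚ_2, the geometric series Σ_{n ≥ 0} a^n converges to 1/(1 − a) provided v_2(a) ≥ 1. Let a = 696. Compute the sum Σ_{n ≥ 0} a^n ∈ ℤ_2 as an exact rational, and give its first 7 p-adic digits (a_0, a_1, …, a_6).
Σ a^n = 1/(1 − a) = -1/695;  first 7 digits = (1, 0, 0, 1, 1, 1, 1)

v_2(a) = 3 ≥ 1, so the series converges in ℤ_2 to 1/(1 − a) = 1/(1 − 696) = -1/695. Expand this rational in ℤ_2: compute digits iteratively via d_i = x_i mod 2, x_{i+1} = (x_i − d_i)/2. The first 7 digits are (1, 0, 0, 1, 1, 1, 1).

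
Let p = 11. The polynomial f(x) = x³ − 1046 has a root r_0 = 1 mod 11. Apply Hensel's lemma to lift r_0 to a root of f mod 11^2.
r_1 = 67 (mod 121)

Hensel: r_{i+1} = r_i − f(r_i)/f′(r_i) mod 11^{i+2}, where f′(x) = 3x². Iterate:
  r_0 = 1 (mod 11)
  r_1 = 67 (mod 121)
Final: r = 67 with f(r) ≡ 0 mod 11^2.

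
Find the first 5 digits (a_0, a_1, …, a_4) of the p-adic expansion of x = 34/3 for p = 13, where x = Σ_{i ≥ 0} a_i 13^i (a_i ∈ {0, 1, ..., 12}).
(a_0, …, a_4) = (7, 9, 8, 8, 8)

v_13(34/3) = 0 (numerator and denominator both coprime to 13), so x ∈ ℤ_13^×. Compute digits iteratively via a_i = x_i mod 13, x_{i+1} = (x_i − a_i)/13, with x_0 = x:
  x_0 = 34/3;  a_0 = 7;  x_1 = (x_0 − 7)/13 = 1/3
  x_1 = 1/3;  a_1 = 9;  x_2 = (x_1 − 9)/13 = -2/3
  x_2 = -2/3;  a_2 = 8;  x_3 = (x_2 − 8)/13 = -2/3
  x_3 = -2/3;  a_3 = 8;  x_4 = (x_3 − 8)/13 = -2/3
  x_4 = -2/3;  a_4 = 8;  x_5 = (x_4 − 8)/13 = -2/3
Digits: (7, 9, 8, 8, 8).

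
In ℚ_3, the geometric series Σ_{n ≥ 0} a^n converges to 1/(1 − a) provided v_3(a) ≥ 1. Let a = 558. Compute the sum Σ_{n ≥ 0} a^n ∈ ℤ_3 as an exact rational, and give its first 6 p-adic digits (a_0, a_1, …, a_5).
Σ a^n = 1/(1 − a) = -1/557;  first 6 digits = (1, 0, 2, 2, 1, 2)

v_3(a) = 2 ≥ 1, so the series converges in ℤ_3 to 1/(1 − a) = 1/(1 − 558) = -1/557. Expand this rational in ℤ_3: compute digits iteratively via d_i = x_i mod 3, x_{i+1} = (x_i − d_i)/3. The first 6 digits are (1, 0, 2, 2, 1, 2).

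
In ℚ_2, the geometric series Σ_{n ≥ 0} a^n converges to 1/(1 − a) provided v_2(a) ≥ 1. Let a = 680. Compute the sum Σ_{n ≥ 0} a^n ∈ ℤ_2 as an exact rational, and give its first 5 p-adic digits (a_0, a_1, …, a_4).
Σ a^n = 1/(1 − a) = -1/679;  first 5 digits = (1, 0, 0, 1, 0)

v_2(a) = 3 ≥ 1, so the series converges in ℤ_2 to 1/(1 − a) = 1/(1 − 680) = -1/679. Expand this rational in ℤ_2: compute digits iteratively via d_i = x_i mod 2, x_{i+1} = (x_i − d_i)/2. The first 5 digits are (1, 0, 0, 1, 0).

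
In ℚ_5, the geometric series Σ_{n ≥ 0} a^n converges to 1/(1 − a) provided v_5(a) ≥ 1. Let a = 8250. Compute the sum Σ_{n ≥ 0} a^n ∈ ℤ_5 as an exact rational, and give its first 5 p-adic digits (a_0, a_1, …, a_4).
Σ a^n = 1/(1 − a) = -1/8249;  first 5 digits = (1, 0, 0, 1, 3)

v_5(a) = 3 ≥ 1, so the series converges in ℤ_5 to 1/(1 − a) = 1/(1 − 8250) = -1/8249. Expand this rational in ℤ_5: compute digits iteratively via d_i = x_i mod 5, x_{i+1} = (x_i − d_i)/5. The first 5 digits are (1, 0, 0, 1, 3).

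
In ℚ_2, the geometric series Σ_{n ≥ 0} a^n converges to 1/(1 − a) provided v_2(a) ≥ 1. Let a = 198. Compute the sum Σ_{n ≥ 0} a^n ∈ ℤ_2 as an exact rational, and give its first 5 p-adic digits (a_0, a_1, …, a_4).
Σ a^n = 1/(1 − a) = -1/197;  first 5 digits = (1, 1, 0, 0, 1)

v_2(a) = 1 ≥ 1, so the series converges in ℤ_2 to 1/(1 − a) = 1/(1 − 198) = -1/197. Expand this rational in ℤ_2: compute digits iteratively via d_i = x_i mod 2, x_{i+1} = (x_i − d_i)/2. The first 5 digits are (1, 1, 0, 0, 1).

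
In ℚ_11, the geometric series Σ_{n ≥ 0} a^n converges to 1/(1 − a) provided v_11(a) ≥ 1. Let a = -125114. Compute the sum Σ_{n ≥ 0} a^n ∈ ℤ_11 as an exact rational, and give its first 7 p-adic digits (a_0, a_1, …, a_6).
Σ a^n = 1/(1 − a) = 1/125115;  first 7 digits = (1, 0, 0, 5, 2, 10, 2)

v_11(a) = 3 ≥ 1, so the series converges in ℤ_11 to 1/(1 − a) = 1/(1 − (-125114)) = 1/125115. Expand this rational in ℤ_11: compute digits iteratively via d_i = x_i mod 11, x_{i+1} = (x_i − d_i)/11. The first 7 digits are (1, 0, 0, 5, 2, 10, 2).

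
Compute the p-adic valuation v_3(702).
v_3(702) = 3

v_3(n) is the largest exponent k such that 3^k divides n. Factor out: 702 = 3^3 · 26. (Sign doesn't affect v_p.) So v_3(702) = 3.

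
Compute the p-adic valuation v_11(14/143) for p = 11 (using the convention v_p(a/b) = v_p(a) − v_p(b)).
v_11(14/143) = -1

Factor powers of 11 from the numerator and denominator of the reduced fraction: 14 = 11^0 · 14 and 143 = 11^1 · 13. Apply v_p(a/b) = v_p(a) − v_p(b): v_11(14/143) = 0 − 1 = -1.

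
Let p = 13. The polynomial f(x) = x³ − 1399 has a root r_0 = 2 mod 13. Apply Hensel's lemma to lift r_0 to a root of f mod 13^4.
r_3 = 11624 (mod 28561)

Hensel: r_{i+1} = r_i − f(r_i)/f′(r_i) mod 13^{i+2}, where f′(x) = 3x². Iterate:
  r_0 = 2 (mod 13)
  r_1 = 132 (mod 169)
  r_2 = 639 (mod 2197)
  r_3 = 11624 (mod 28561)
Final: r = 11624 with f(r) ≡ 0 mod 13^4.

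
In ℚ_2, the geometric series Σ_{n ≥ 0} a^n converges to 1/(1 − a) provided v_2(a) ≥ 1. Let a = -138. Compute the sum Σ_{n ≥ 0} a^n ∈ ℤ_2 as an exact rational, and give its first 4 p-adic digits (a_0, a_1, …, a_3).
Σ a^n = 1/(1 − a) = 1/139;  first 4 digits = (1, 1, 0, 0)

v_2(a) = 1 ≥ 1, so the series converges in ℤ_2 to 1/(1 − a) = 1/(1 − (-138)) = 1/139. Expand this rational in ℤ_2: compute digits iteratively via d_i = x_i mod 2, x_{i+1} = (x_i − d_i)/2. The first 4 digits are (1, 1, 0, 0).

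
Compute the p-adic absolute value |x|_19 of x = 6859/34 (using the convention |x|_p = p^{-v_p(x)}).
|6859/34|_19 = 1/6859

Step 1 — compute v_19(x) by factoring powers of 19 out of the numerator and denominator: v_19(6859/34) = 3. Step 2 — apply |x|_p = p^{-v_p(x)} = 19^{-3} = 1/6859.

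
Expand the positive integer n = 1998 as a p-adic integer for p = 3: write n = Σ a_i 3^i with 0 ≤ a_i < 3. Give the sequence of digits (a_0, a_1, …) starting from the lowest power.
(a_0, a_1, …) = (0, 0, 0, 2, 0, 2, 2)

Repeated division by 3 gives the digits low-to-high: 1998 = 2·3^3 + 2·3^5 + 2·3^6. Digit sequence: (0, 0, 0, 2, 0, 2, 2).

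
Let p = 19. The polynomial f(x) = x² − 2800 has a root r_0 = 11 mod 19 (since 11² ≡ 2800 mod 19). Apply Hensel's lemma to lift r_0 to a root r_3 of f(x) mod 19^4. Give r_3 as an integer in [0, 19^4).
r_3 = 120395 (mod 130321)

Hensel's recurrence: r_{i+1} = r_i − f(r_i)·(f′(r_i))^{-1} mod 19^{i+2}, with f′(x) = 2x. Iterate:
  r_0 = 11 (mod 19)
  r_1 = 182 (mod 361)
  r_2 = 3792 (mod 6859)
  r_3 = 120395 (mod 130321)
Final: r_3 = 120395, and one checks f(r_3) ≡ 0 mod 19^4.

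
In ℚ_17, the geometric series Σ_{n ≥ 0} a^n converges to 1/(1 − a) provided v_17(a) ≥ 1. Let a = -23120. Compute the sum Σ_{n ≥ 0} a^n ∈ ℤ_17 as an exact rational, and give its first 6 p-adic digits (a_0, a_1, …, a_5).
Σ a^n = 1/(1 − a) = 1/23121;  first 6 digits = (1, 0, 5, 12, 7, 2)

v_17(a) = 2 ≥ 1, so the series converges in ℤ_17 to 1/(1 − a) = 1/(1 − (-23120)) = 1/23121. Expand this rational in ℤ_17: compute digits iteratively via d_i = x_i mod 17, x_{i+1} = (x_i − d_i)/17. The first 6 digits are (1, 0, 5, 12, 7, 2).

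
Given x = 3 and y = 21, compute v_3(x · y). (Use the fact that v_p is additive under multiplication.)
v_3(63) = 2

v_p(x) = 1 (factor: 3 = 3^1 · 1); v_p(y) = 1 (factor: 21 = 3^1 · 7). Additivity: v_p(xy) = v_p(x) + v_p(y) = 1 + 1 = 2. (Direct check: xy = 63 = 3^2 · (7).)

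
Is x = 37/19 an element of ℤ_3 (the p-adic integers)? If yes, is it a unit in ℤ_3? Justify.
x ∈ ℤ_3^× (unit); v_3(x) = 0

ℤ_3 = {x ∈ ℚ_3 : v_3(x) ≥ 0} and ℤ_3^× = {x ∈ ℤ_3 : v_3(x) = 0}. Here v_3(37/19) = v_3(num) − v_3(den) = 0; compare against these criteria.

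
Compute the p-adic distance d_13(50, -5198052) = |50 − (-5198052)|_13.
d_13(50, -5198052) = 1/371293

Step 1 — x − y = 50 − (-5198052) = 5198102. Step 2 — v_13(5198102) = 5 (factor: 5198102 = (13^5 · 14); the sign does not affect v_p). Step 3 — |x − y|_13 = 13^{-5} = 1/371293.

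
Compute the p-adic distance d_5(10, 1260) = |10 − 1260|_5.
d_5(10, 1260) = 1/625

Step 1 — x − y = 10 − 1260 = -1250. Step 2 — v_5(-1250) = 4 (factor: -1250 = −(5^4 · 2); the sign does not affect v_p). Step 3 — |x − y|_5 = 5^{-4} = 1/625.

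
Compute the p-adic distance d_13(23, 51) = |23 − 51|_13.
d_13(23, 51) = 1

Step 1 — x − y = 23 − 51 = -28. Step 2 — v_13(-28) = 0 (factor: -28 = −(13^0 · 28); the sign does not affect v_p). Step 3 — |x − y|_13 = 13^{0} = 1.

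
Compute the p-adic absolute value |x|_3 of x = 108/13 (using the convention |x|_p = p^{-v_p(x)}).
|108/13|_3 = 1/27

Step 1 — compute v_3(x) by factoring powers of 3 out of the numerator and denominator: v_3(108/13) = 3. Step 2 — apply |x|_p = p^{-v_p(x)} = 3^{-3} = 1/27.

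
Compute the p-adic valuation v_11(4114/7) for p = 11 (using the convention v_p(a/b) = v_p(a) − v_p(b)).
v_11(4114/7) = 2

Factor powers of 11 from the numerator and denominator of the reduced fraction: 4114 = 11^2 · 34 and 7 = 11^0 · 7. Apply v_p(a/b) = v_p(a) − v_p(b): v_11(4114/7) = 2 − 0 = 2.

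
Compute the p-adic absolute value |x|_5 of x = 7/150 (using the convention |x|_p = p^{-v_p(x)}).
|7/150|_5 = 25

Step 1 — compute v_5(x) by factoring powers of 5 out of the numerator and denominator: v_5(7/150) = -2. Step 2 — apply |x|_p = p^{-v_p(x)} = 5^{2} = 25.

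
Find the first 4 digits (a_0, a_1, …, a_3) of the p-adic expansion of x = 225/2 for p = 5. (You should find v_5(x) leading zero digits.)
(a_0, …, a_3) = (0, 0, 2, 3)

v_5(225/2) = 2, so a_0 = ... = a_1 = 0. Factor out: x = 5^2 · u with u = 9/2 a unit in ℤ_5. Expand u iteratively via a_{v+i} = u_i mod 5, u_{i+1} = (u_i − a_{v+i})/5:
  u_0 = 9/2;  a_2 = 2;  u_1 = (u_0 − 2)/5 = 1/2
  u_1 = 1/2;  a_3 = 3;  u_2 = (u_1 − 3)/5 = -1/2
Digits: (0, 0, 2, 3).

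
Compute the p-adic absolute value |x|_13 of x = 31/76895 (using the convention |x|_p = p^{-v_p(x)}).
|31/76895|_13 = 2197

Step 1 — compute v_13(x) by factoring powers of 13 out of the numerator and denominator: v_13(31/76895) = -3. Step 2 — apply |x|_p = p^{-v_p(x)} = 13^{3} = 2197.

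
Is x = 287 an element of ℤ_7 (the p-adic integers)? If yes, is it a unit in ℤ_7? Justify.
x ∈ ℤ_7 but not a unit; v_7(x) = 1 > 0

ℤ_7 = {x ∈ ℚ_7 : v_7(x) ≥ 0} and ℤ_7^× = {x ∈ ℤ_7 : v_7(x) = 0}. Here v_7(287) = v_7(num) − v_7(den) = 1; compare against these criteria.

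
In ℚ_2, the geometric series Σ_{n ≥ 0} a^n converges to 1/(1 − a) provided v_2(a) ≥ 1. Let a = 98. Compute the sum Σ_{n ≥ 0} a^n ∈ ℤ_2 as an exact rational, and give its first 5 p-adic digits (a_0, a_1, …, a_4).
Σ a^n = 1/(1 − a) = -1/97;  first 5 digits = (1, 1, 1, 1, 1)

v_2(a) = 1 ≥ 1, so the series converges in ℤ_2 to 1/(1 − a) = 1/(1 − 98) = -1/97. Expand this rational in ℤ_2: compute digits iteratively via d_i = x_i mod 2, x_{i+1} = (x_i − d_i)/2. The first 5 digits are (1, 1, 1, 1, 1).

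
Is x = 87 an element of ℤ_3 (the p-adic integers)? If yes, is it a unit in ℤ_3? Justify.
x ∈ ℤ_3 but not a unit; v_3(x) = 1 > 0

ℤ_3 = {x ∈ ℚ_3 : v_3(x) ≥ 0} and ℤ_3^× = {x ∈ ℤ_3 : v_3(x) = 0}. Here v_3(87) = v_3(num) − v_3(den) = 1; compare against these criteria.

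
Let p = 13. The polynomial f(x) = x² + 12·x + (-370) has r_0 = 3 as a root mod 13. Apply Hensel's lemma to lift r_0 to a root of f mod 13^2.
r_1 = 68 (mod 169)

Hensel: r_{i+1} = r_i − f(r_i)·(f′(r_i))^{-1} mod 13^{i+2}, f′(x) = 2x + 12. Iterate:
  r_0 = 3 (mod 13)
  r_1 = 68 (mod 169)
Final: r = 68 satisfies f(r) ≡ 0 mod 13^2.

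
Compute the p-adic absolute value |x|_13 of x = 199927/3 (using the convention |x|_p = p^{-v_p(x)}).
|199927/3|_13 = 1/28561

Step 1 — compute v_13(x) by factoring powers of 13 out of the numerator and denominator: v_13(199927/3) = 4. Step 2 — apply |x|_p = p^{-v_p(x)} = 13^{-4} = 1/28561.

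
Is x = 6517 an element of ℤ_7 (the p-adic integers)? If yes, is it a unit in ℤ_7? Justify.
x ∈ ℤ_7 but not a unit; v_7(x) = 3 > 0

ℤ_7 = {x ∈ ℚ_7 : v_7(x) ≥ 0} and ℤ_7^× = {x ∈ ℤ_7 : v_7(x) = 0}. Here v_7(6517) = v_7(num) − v_7(den) = 3; compare against these criteria.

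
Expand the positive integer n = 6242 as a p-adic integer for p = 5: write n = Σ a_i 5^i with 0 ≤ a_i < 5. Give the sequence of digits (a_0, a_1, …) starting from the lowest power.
(a_0, a_1, …) = (2, 3, 4, 4, 4, 1)

Repeated division by 5 gives the digits low-to-high: 6242 = 2 + 3·5^1 + 4·5^2 + 4·5^3 + 4·5^4 + 1·5^5. Digit sequence: (2, 3, 4, 4, 4, 1).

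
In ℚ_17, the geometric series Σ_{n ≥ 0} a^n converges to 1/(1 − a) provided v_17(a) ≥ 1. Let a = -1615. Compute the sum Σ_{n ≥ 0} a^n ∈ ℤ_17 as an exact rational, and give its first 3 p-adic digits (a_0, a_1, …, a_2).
Σ a^n = 1/(1 − a) = 1/1616;  first 3 digits = (1, 7, 9)

v_17(a) = 1 ≥ 1, so the series converges in ℤ_17 to 1/(1 − a) = 1/(1 − (-1615)) = 1/1616. Expand this rational in ℤ_17: compute digits iteratively via d_i = x_i mod 17, x_{i+1} = (x_i − d_i)/17. The first 3 digits are (1, 7, 9).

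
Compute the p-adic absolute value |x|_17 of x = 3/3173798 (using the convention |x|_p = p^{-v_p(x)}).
|3/3173798|_17 = 83521

Step 1 — compute v_17(x) by factoring powers of 17 out of the numerator and denominator: v_17(3/3173798) = -4. Step 2 — apply |x|_p = p^{-v_p(x)} = 17^{4} = 83521.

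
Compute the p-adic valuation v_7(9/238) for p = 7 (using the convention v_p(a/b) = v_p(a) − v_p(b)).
v_7(9/238) = -1

Factor powers of 7 from the numerator and denominator of the reduced fraction: 9 = 7^0 · 9 and 238 = 7^1 · 34. Apply v_p(a/b) = v_p(a) − v_p(b): v_7(9/238) = 0 − 1 = -1.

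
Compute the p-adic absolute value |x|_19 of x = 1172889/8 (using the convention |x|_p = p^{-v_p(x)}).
|1172889/8|_19 = 1/130321

Step 1 — compute v_19(x) by factoring powers of 19 out of the numerator and denominator: v_19(1172889/8) = 4. Step 2 — apply |x|_p = p^{-v_p(x)} = 19^{-4} = 1/130321.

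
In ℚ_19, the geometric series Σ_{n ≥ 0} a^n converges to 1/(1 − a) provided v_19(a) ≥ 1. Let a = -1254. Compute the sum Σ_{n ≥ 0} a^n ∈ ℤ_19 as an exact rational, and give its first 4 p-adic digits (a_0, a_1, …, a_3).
Σ a^n = 1/(1 − a) = 1/1255;  first 4 digits = (1, 10, 1, 13)

v_19(a) = 1 ≥ 1, so the series converges in ℤ_19 to 1/(1 − a) = 1/(1 − (-1254)) = 1/1255. Expand this rational in ℤ_19: compute digits iteratively via d_i = x_i mod 19, x_{i+1} = (x_i − d_i)/19. The first 4 digits are (1, 10, 1, 13).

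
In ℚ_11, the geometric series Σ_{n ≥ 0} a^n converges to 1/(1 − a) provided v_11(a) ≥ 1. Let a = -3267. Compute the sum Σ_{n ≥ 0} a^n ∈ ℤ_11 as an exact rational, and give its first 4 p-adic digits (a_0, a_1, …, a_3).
Σ a^n = 1/(1 − a) = 1/3268;  first 4 digits = (1, 0, 6, 8)

v_11(a) = 2 ≥ 1, so the series converges in ℤ_11 to 1/(1 − a) = 1/(1 − (-3267)) = 1/3268. Expand this rational in ℤ_11: compute digits iteratively via d_i = x_i mod 11, x_{i+1} = (x_i − d_i)/11. The first 4 digits are (1, 0, 6, 8).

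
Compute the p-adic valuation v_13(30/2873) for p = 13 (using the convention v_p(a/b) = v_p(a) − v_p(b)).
v_13(30/2873) = -2

Factor powers of 13 from the numerator and denominator of the reduced fraction: 30 = 13^0 · 30 and 2873 = 13^2 · 17. Apply v_p(a/b) = v_p(a) − v_p(b): v_13(30/2873) = 0 − 2 = -2.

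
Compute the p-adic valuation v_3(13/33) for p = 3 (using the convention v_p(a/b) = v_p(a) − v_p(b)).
v_3(13/33) = -1

Factor powers of 3 from the numerator and denominator of the reduced fraction: 13 = 3^0 · 13 and 33 = 3^1 · 11. Apply v_p(a/b) = v_p(a) − v_p(b): v_3(13/33) = 0 − 1 = -1.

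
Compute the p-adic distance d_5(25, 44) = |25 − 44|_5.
d_5(25, 44) = 1

Step 1 — x − y = 25 − 44 = -19. Step 2 — v_5(-19) = 0 (factor: -19 = −(5^0 · 19); the sign does not affect v_p). Step 3 — |x − y|_5 = 5^{0} = 1.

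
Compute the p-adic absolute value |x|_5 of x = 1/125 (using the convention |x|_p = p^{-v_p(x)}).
|1/125|_5 = 125

Step 1 — compute v_5(x) by factoring powers of 5 out of the numerator and denominator: v_5(1/125) = -3. Step 2 — apply |x|_p = p^{-v_p(x)} = 5^{3} = 125.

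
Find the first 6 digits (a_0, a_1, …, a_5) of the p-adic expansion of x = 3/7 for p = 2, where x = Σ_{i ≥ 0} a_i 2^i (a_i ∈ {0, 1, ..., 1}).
(a_0, …, a_5) = (1, 0, 1, 0, 0, 1)

v_2(3/7) = 0 (numerator and denominator both coprime to 2), so x ∈ ℤ_2^×. Compute digits iteratively via a_i = x_i mod 2, x_{i+1} = (x_i − a_i)/2, with x_0 = x:
  x_0 = 3/7;  a_0 = 1;  x_1 = (x_0 − 1)/2 = -2/7
  x_1 = -2/7;  a_1 = 0;  x_2 = (x_1 − 0)/2 = -1/7
  x_2 = -1/7;  a_2 = 1;  x_3 = (x_2 − 1)/2 = -4/7
  x_3 = -4/7;  a_3 = 0;  x_4 = (x_3 − 0)/2 = -2/7
  x_4 = -2/7;  a_4 = 0;  x_5 = (x_4 − 0)/2 = -1/7
  x_5 = -1/7;  a_5 = 1;  x_6 = (x_5 − 1)/2 = -4/7
Digits: (1, 0, 1, 0, 0, 1).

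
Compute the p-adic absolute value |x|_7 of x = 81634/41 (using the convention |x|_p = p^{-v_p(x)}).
|81634/41|_7 = 1/2401

Step 1 — compute v_7(x) by factoring powers of 7 out of the numerator and denominator: v_7(81634/41) = 4. Step 2 — apply |x|_p = p^{-v_p(x)} = 7^{-4} = 1/2401.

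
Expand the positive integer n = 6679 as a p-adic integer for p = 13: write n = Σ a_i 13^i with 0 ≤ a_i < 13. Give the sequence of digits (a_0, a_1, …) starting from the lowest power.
(a_0, a_1, …) = (10, 6, 0, 3)

Repeated division by 13 gives the digits low-to-high: 6679 = 10 + 6·13^1 + 3·13^3. Digit sequence: (10, 6, 0, 3).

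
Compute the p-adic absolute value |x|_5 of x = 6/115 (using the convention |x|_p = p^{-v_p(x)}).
|6/115|_5 = 5

Step 1 — compute v_5(x) by factoring powers of 5 out of the numerator and denominator: v_5(6/115) = -1. Step 2 — apply |x|_p = p^{-v_p(x)} = 5^{1} = 5.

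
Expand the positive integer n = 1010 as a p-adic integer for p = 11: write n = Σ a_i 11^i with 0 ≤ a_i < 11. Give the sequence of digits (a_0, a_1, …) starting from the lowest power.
(a_0, a_1, …) = (9, 3, 8)

Repeated division by 11 gives the digits low-to-high: 1010 = 9 + 3·11^1 + 8·11^2. Digit sequence: (9, 3, 8).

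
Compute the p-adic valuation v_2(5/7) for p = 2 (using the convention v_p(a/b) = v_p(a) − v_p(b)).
v_2(5/7) = 0

Factor powers of 2 from the numerator and denominator of the reduced fraction: 5 = 2^0 · 5 and 7 = 2^0 · 7. Apply v_p(a/b) = v_p(a) − v_p(b): v_2(5/7) = 0 − 0 = 0.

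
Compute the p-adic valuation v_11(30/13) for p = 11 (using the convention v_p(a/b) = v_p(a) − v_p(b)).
v_11(30/13) = 0

Factor powers of 11 from the numerator and denominator of the reduced fraction: 30 = 11^0 · 30 and 13 = 11^0 · 13. Apply v_p(a/b) = v_p(a) − v_p(b): v_11(30/13) = 0 − 0 = 0.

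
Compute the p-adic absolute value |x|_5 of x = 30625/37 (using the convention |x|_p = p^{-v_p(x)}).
|30625/37|_5 = 1/625

Step 1 — compute v_5(x) by factoring powers of 5 out of the numerator and denominator: v_5(30625/37) = 4. Step 2 — apply |x|_p = p^{-v_p(x)} = 5^{-4} = 1/625.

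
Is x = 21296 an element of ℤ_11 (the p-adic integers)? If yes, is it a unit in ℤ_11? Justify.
x ∈ ℤ_11 but not a unit; v_11(x) = 3 > 0

ℤ_11 = {x ∈ ℚ_11 : v_11(x) ≥ 0} and ℤ_11^× = {x ∈ ℤ_11 : v_11(x) = 0}. Here v_11(21296) = v_11(num) − v_11(den) = 3; compare against these criteria.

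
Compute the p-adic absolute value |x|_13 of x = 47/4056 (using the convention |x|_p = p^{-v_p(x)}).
|47/4056|_13 = 169

Step 1 — compute v_13(x) by factoring powers of 13 out of the numerator and denominator: v_13(47/4056) = -2. Step 2 — apply |x|_p = p^{-v_p(x)} = 13^{2} = 169.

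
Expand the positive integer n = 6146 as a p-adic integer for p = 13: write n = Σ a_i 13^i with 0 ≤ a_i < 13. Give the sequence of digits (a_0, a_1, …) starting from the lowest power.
(a_0, a_1, …) = (10, 4, 10, 2)

Repeated division by 13 gives the digits low-to-high: 6146 = 10 + 4·13^1 + 10·13^2 + 2·13^3. Digit sequence: (10, 4, 10, 2).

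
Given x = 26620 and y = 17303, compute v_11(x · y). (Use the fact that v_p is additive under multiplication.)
v_11(460605860) = 6

v_p(x) = 3 (factor: 26620 = 11^3 · 20); v_p(y) = 3 (factor: 17303 = 11^3 · 13). Additivity: v_p(xy) = v_p(x) + v_p(y) = 3 + 3 = 6. (Direct check: xy = 460605860 = 11^6 · (260).)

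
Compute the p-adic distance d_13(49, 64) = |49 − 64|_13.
d_13(49, 64) = 1

Step 1 — x − y = 49 − 64 = -15. Step 2 — v_13(-15) = 0 (factor: -15 = −(13^0 · 15); the sign does not affect v_p). Step 3 — |x − y|_13 = 13^{0} = 1.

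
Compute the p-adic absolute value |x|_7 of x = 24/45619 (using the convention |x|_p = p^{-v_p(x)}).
|24/45619|_7 = 2401

Step 1 — compute v_7(x) by factoring powers of 7 out of the numerator and denominator: v_7(24/45619) = -4. Step 2 — apply |x|_p = p^{-v_p(x)} = 7^{4} = 2401.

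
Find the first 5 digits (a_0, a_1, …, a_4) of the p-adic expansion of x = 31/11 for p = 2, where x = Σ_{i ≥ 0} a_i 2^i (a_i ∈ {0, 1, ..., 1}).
(a_0, …, a_4) = (1, 0, 1, 1, 1)

v_2(31/11) = 0 (numerator and denominator both coprime to 2), so x ∈ ℤ_2^×. Compute digits iteratively via a_i = x_i mod 2, x_{i+1} = (x_i − a_i)/2, with x_0 = x:
  x_0 = 31/11;  a_0 = 1;  x_1 = (x_0 − 1)/2 = 10/11
  x_1 = 10/11;  a_1 = 0;  x_2 = (x_1 − 0)/2 = 5/11
  x_2 = 5/11;  a_2 = 1;  x_3 = (x_2 − 1)/2 = -3/11
  x_3 = -3/11;  a_3 = 1;  x_4 = (x_3 − 1)/2 = -7/11
  x_4 = -7/11;  a_4 = 1;  x_5 = (x_4 − 1)/2 = -9/11
Digits: (1, 0, 1, 1, 1).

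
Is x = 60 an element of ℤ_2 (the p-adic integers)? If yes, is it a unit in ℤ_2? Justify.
x ∈ ℤ_2 but not a unit; v_2(x) = 2 > 0

ℤ_2 = {x ∈ ℚ_2 : v_2(x) ≥ 0} and ℤ_2^× = {x ∈ ℤ_2 : v_2(x) = 0}. Here v_2(60) = v_2(num) − v_2(den) = 2; compare against these criteria.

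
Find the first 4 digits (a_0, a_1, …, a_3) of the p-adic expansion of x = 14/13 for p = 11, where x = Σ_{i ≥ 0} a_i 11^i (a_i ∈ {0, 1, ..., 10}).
(a_0, …, a_3) = (7, 2, 4, 3)

v_11(14/13) = 0 (numerator and denominator both coprime to 11), so x ∈ ℤ_11^×. Compute digits iteratively via a_i = x_i mod 11, x_{i+1} = (x_i − a_i)/11, with x_0 = x:
  x_0 = 14/13;  a_0 = 7;  x_1 = (x_0 − 7)/11 = -7/13
  x_1 = -7/13;  a_1 = 2;  x_2 = (x_1 − 2)/11 = -3/13
  x_2 = -3/13;  a_2 = 4;  x_3 = (x_2 − 4)/11 = -5/13
  x_3 = -5/13;  a_3 = 3;  x_4 = (x_3 − 3)/11 = -4/13
Digits: (7, 2, 4, 3).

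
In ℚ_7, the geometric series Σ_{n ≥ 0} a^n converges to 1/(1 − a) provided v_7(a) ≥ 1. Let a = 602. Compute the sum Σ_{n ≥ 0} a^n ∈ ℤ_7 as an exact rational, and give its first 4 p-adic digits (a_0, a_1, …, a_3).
Σ a^n = 1/(1 − a) = -1/601;  first 4 digits = (1, 2, 2, 2)

v_7(a) = 1 ≥ 1, so the series converges in ℤ_7 to 1/(1 − a) = 1/(1 − 602) = -1/601. Expand this rational in ℤ_7: compute digits iteratively via d_i = x_i mod 7, x_{i+1} = (x_i − d_i)/7. The first 4 digits are (1, 2, 2, 2).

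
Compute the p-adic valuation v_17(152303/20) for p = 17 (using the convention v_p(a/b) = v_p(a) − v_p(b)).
v_17(152303/20) = 3

Factor powers of 17 from the numerator and denominator of the reduced fraction: 152303 = 17^3 · 31 and 20 = 17^0 · 20. Apply v_p(a/b) = v_p(a) − v_p(b): v_17(152303/20) = 3 − 0 = 3.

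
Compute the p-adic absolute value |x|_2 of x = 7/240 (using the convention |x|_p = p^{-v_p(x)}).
|7/240|_2 = 16

Step 1 — compute v_2(x) by factoring powers of 2 out of the numerator and denominator: v_2(7/240) = -4. Step 2 — apply |x|_p = p^{-v_p(x)} = 2^{4} = 16.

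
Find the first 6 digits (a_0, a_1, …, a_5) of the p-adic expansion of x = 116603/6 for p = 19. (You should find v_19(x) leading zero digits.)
(a_0, …, a_5) = (0, 0, 0, 6, 3, 3)

v_19(116603/6) = 3, so a_0 = ... = a_2 = 0. Factor out: x = 19^3 · u with u = 17/6 a unit in ℤ_19. Expand u iteratively via a_{v+i} = u_i mod 19, u_{i+1} = (u_i − a_{v+i})/19:
  u_0 = 17/6;  a_3 = 6;  u_1 = (u_0 − 6)/19 = -1/6
  u_1 = -1/6;  a_4 = 3;  u_2 = (u_1 − 3)/19 = -1/6
  u_2 = -1/6;  a_5 = 3;  u_3 = (u_2 − 3)/19 = -1/6
Digits: (0, 0, 0, 6, 3, 3).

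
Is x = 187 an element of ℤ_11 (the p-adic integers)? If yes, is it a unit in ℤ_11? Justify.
x ∈ ℤ_11 but not a unit; v_11(x) = 1 > 0

ℤ_11 = {x ∈ ℚ_11 : v_11(x) ≥ 0} and ℤ_11^× = {x ∈ ℤ_11 : v_11(x) = 0}. Here v_11(187) = v_11(num) − v_11(den) = 1; compare against these criteria.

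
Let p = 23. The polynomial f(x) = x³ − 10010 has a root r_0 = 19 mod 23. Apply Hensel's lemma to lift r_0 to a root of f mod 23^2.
r_1 = 272 (mod 529)

Hensel: r_{i+1} = r_i − f(r_i)/f′(r_i) mod 23^{i+2}, where f′(x) = 3x². Iterate:
  r_0 = 19 (mod 23)
  r_1 = 272 (mod 529)
Final: r = 272 with f(r) ≡ 0 mod 23^2.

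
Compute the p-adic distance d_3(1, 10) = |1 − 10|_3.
d_3(1, 10) = 1/9

Step 1 — x − y = 1 − 10 = -9. Step 2 — v_3(-9) = 2 (factor: -9 = −(3^2 · 1); the sign does not affect v_p). Step 3 — |x − y|_3 = 3^{-2} = 1/9.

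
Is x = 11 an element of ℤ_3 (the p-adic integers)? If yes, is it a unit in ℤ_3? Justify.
x ∈ ℤ_3^× (unit); v_3(x) = 0

ℤ_3 = {x ∈ ℚ_3 : v_3(x) ≥ 0} and ℤ_3^× = {x ∈ ℤ_3 : v_3(x) = 0}. Here v_3(11) = v_3(num) − v_3(den) = 0; compare against these criteria.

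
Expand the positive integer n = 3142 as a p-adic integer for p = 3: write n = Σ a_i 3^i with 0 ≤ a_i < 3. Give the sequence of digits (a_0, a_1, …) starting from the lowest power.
(a_0, a_1, …) = (1, 0, 1, 2, 2, 0, 1, 1)

Repeated division by 3 gives the digits low-to-high: 3142 = 1 + 1·3^2 + 2·3^3 + 2·3^4 + 1·3^6 + 1·3^7. Digit sequence: (1, 0, 1, 2, 2, 0, 1, 1).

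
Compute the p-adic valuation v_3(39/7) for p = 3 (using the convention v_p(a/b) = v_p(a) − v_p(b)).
v_3(39/7) = 1

Factor powers of 3 from the numerator and denominator of the reduced fraction: 39 = 3^1 · 13 and 7 = 3^0 · 7. Apply v_p(a/b) = v_p(a) − v_p(b): v_3(39/7) = 1 − 0 = 1.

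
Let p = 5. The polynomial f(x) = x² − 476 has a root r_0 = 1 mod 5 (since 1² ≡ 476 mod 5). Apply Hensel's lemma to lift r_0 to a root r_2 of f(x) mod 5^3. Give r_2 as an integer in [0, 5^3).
r_2 = 51 (mod 125)

Hensel's recurrence: r_{i+1} = r_i − f(r_i)·(f′(r_i))^{-1} mod 5^{i+2}, with f′(x) = 2x. Iterate:
  r_0 = 1 (mod 5)
  r_1 = 1 (mod 25)
  r_2 = 51 (mod 125)
Final: r_2 = 51, and one checks f(r_2) ≡ 0 mod 5^3.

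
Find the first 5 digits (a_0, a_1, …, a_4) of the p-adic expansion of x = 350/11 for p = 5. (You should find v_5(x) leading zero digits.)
(a_0, …, a_4) = (0, 0, 4, 4, 0)

v_5(350/11) = 2, so a_0 = ... = a_1 = 0. Factor out: x = 5^2 · u with u = 14/11 a unit in ℤ_5. Expand u iteratively via a_{v+i} = u_i mod 5, u_{i+1} = (u_i − a_{v+i})/5:
  u_0 = 14/11;  a_2 = 4;  u_1 = (u_0 − 4)/5 = -6/11
  u_1 = -6/11;  a_3 = 4;  u_2 = (u_1 − 4)/5 = -10/11
  u_2 = -10/11;  a_4 = 0;  u_3 = (u_2 − 0)/5 = -2/11
Digits: (0, 0, 4, 4, 0).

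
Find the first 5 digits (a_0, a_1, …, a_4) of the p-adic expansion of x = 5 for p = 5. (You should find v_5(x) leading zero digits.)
(a_0, …, a_4) = (0, 1, 0, 0, 0)

v_5(5) = 1, so a_0 = ... = a_0 = 0. Factor out: x = 5^1 · u with u = 1 a unit in ℤ_5. Expand u iteratively via a_{v+i} = u_i mod 5, u_{i+1} = (u_i − a_{v+i})/5:
  u_0 = 1;  a_1 = 1;  u_1 = (u_0 − 1)/5 = 0
  u_1 = 0;  a_2 = 0;  u_2 = (u_1 − 0)/5 = 0
  u_2 = 0;  a_3 = 0;  u_3 = (u_2 − 0)/5 = 0
  u_3 = 0;  a_4 = 0;  u_4 = (u_3 − 0)/5 = 0
Digits: (0, 1, 0, 0, 0).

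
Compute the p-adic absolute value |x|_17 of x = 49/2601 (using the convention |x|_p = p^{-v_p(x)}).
|49/2601|_17 = 289

Step 1 — compute v_17(x) by factoring powers of 17 out of the numerator and denominator: v_17(49/2601) = -2. Step 2 — apply |x|_p = p^{-v_p(x)} = 17^{2} = 289.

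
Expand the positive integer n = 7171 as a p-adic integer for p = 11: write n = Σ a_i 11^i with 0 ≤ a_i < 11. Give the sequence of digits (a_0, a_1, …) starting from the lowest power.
(a_0, a_1, …) = (10, 2, 4, 5)

Repeated division by 11 gives the digits low-to-high: 7171 = 10 + 2·11^1 + 4·11^2 + 5·11^3. Digit sequence: (10, 2, 4, 5).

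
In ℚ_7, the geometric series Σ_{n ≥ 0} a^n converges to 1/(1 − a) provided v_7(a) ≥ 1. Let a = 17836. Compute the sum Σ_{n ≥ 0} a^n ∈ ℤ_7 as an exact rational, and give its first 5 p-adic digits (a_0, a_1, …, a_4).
Σ a^n = 1/(1 − a) = -1/17835;  first 5 digits = (1, 0, 0, 3, 0)

v_7(a) = 3 ≥ 1, so the series converges in ℤ_7 to 1/(1 − a) = 1/(1 − 17836) = -1/17835. Expand this rational in ℤ_7: compute digits iteratively via d_i = x_i mod 7, x_{i+1} = (x_i − d_i)/7. The first 5 digits are (1, 0, 0, 3, 0).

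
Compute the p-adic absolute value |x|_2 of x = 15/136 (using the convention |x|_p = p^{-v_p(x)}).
|15/136|_2 = 8

Step 1 — compute v_2(x) by factoring powers of 2 out of the numerator and denominator: v_2(15/136) = -3. Step 2 — apply |x|_p = p^{-v_p(x)} = 2^{3} = 8.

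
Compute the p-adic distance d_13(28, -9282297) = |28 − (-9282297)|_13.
d_13(28, -9282297) = 1/371293

Step 1 — x − y = 28 − (-9282297) = 9282325. Step 2 — v_13(9282325) = 5 (factor: 9282325 = (13^5 · 25); the sign does not affect v_p). Step 3 — |x − y|_13 = 13^{-5} = 1/371293.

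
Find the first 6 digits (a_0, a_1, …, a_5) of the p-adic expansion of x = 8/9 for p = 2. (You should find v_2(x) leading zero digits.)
(a_0, …, a_5) = (0, 0, 0, 1, 0, 0)

v_2(8/9) = 3, so a_0 = ... = a_2 = 0. Factor out: x = 2^3 · u with u = 1/9 a unit in ℤ_2. Expand u iteratively via a_{v+i} = u_i mod 2, u_{i+1} = (u_i − a_{v+i})/2:
  u_0 = 1/9;  a_3 = 1;  u_1 = (u_0 − 1)/2 = -4/9
  u_1 = -4/9;  a_4 = 0;  u_2 = (u_1 − 0)/2 = -2/9
  u_2 = -2/9;  a_5 = 0;  u_3 = (u_2 − 0)/2 = -1/9
Digits: (0, 0, 0, 1, 0, 0).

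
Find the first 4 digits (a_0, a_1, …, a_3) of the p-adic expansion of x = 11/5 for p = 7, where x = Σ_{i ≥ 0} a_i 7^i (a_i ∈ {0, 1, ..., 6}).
(a_0, …, a_3) = (5, 1, 4, 5)

v_7(11/5) = 0 (numerator and denominator both coprime to 7), so x ∈ ℤ_7^×. Compute digits iteratively via a_i = x_i mod 7, x_{i+1} = (x_i − a_i)/7, with x_0 = x:
  x_0 = 11/5;  a_0 = 5;  x_1 = (x_0 − 5)/7 = -2/5
  x_1 = -2/5;  a_1 = 1;  x_2 = (x_1 − 1)/7 = -1/5
  x_2 = -1/5;  a_2 = 4;  x_3 = (x_2 − 4)/7 = -3/5
  x_3 = -3/5;  a_3 = 5;  x_4 = (x_3 − 5)/7 = -4/5
Digits: (5, 1, 4, 5).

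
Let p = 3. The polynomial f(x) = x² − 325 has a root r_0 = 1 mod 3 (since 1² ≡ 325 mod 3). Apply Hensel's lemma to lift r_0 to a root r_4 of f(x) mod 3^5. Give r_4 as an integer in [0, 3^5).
r_4 = 163 (mod 243)

Hensel's recurrence: r_{i+1} = r_i − f(r_i)·(f′(r_i))^{-1} mod 3^{i+2}, with f′(x) = 2x. Iterate:
  r_0 = 1 (mod 3)
  r_1 = 1 (mod 9)
  r_2 = 1 (mod 27)
  r_3 = 1 (mod 81)
  r_4 = 163 (mod 243)
Final: r_4 = 163, and one checks f(r_4) ≡ 0 mod 3^5.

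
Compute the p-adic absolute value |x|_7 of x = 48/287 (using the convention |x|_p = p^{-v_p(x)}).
|48/287|_7 = 7

Step 1 — compute v_7(x) by factoring powers of 7 out of the numerator and denominator: v_7(48/287) = -1. Step 2 — apply |x|_p = p^{-v_p(x)} = 7^{1} = 7.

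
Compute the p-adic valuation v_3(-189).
v_3(-189) = 3

v_3(n) is the largest exponent k such that 3^k divides n. Factor out: -189 = -3^3 · 7. (Sign doesn't affect v_p.) So v_3(-189) = 3.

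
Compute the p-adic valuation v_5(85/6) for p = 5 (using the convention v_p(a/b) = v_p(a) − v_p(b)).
v_5(85/6) = 1

Factor powers of 5 from the numerator and denominator of the reduced fraction: 85 = 5^1 · 17 and 6 = 5^0 · 6. Apply v_p(a/b) = v_p(a) − v_p(b): v_5(85/6) = 1 − 0 = 1.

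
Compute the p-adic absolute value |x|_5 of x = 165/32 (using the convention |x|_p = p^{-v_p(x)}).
|165/32|_5 = 1/5

Step 1 — compute v_5(x) by factoring powers of 5 out of the numerator and denominator: v_5(165/32) = 1. Step 2 — apply |x|_p = p^{-v_p(x)} = 5^{-1} = 1/5.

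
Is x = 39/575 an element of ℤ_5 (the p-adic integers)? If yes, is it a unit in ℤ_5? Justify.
x ∉ ℤ_5 (v_5(x) = -2 < 0)

ℤ_5 = {x ∈ ℚ_5 : v_5(x) ≥ 0} and ℤ_5^× = {x ∈ ℤ_5 : v_5(x) = 0}. Here v_5(39/575) = v_5(num) − v_5(den) = -2; compare against these criteria.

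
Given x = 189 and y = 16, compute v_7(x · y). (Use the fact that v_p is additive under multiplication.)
v_7(3024) = 1

v_p(x) = 1 (factor: 189 = 7^1 · 27); v_p(y) = 0 (factor: 16 = 7^0 · 16). Additivity: v_p(xy) = v_p(x) + v_p(y) = 1 + 0 = 1. (Direct check: xy = 3024 = 7^1 · (432).)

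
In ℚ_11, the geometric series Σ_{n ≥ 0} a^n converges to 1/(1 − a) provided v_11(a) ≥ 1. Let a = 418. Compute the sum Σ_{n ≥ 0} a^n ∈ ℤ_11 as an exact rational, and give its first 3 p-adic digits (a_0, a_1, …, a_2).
Σ a^n = 1/(1 − a) = -1/417;  first 3 digits = (1, 5, 6)

v_11(a) = 1 ≥ 1, so the series converges in ℤ_11 to 1/(1 − a) = 1/(1 − 418) = -1/417. Expand this rational in ℤ_11: compute digits iteratively via d_i = x_i mod 11, x_{i+1} = (x_i − d_i)/11. The first 3 digits are (1, 5, 6).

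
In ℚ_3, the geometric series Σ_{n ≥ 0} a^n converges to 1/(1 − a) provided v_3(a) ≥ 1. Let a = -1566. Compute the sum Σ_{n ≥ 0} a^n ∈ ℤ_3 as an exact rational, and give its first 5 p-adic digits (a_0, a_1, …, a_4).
Σ a^n = 1/(1 − a) = 1/1567;  first 5 digits = (1, 0, 0, 2, 1)

v_3(a) = 3 ≥ 1, so the series converges in ℤ_3 to 1/(1 − a) = 1/(1 − (-1566)) = 1/1567. Expand this rational in ℤ_3: compute digits iteratively via d_i = x_i mod 3, x_{i+1} = (x_i − d_i)/3. The first 5 digits are (1, 0, 0, 2, 1).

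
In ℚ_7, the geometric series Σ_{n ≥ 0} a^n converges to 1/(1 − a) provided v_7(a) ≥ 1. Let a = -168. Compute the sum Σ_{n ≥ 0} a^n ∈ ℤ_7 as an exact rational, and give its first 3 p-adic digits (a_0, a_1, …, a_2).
Σ a^n = 1/(1 − a) = 1/169;  first 3 digits = (1, 4, 5)

v_7(a) = 1 ≥ 1, so the series converges in ℤ_7 to 1/(1 − a) = 1/(1 − (-168)) = 1/169. Expand this rational in ℤ_7: compute digits iteratively via d_i = x_i mod 7, x_{i+1} = (x_i − d_i)/7. The first 3 digits are (1, 4, 5).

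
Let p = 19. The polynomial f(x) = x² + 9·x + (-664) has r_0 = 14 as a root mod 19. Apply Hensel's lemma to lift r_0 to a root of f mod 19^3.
r_2 = 755 (mod 6859)

Hensel: r_{i+1} = r_i − f(r_i)·(f′(r_i))^{-1} mod 19^{i+2}, f′(x) = 2x + 9. Iterate:
  r_0 = 14 (mod 19)
  r_1 = 33 (mod 361)
  r_2 = 755 (mod 6859)
Final: r = 755 satisfies f(r) ≡ 0 mod 19^3.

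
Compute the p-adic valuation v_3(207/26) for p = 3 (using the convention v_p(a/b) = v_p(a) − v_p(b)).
v_3(207/26) = 2

Factor powers of 3 from the numerator and denominator of the reduced fraction: 207 = 3^2 · 23 and 26 = 3^0 · 26. Apply v_p(a/b) = v_p(a) − v_p(b): v_3(207/26) = 2 − 0 = 2.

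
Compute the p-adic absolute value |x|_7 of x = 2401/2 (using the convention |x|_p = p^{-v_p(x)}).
|2401/2|_7 = 1/2401

Step 1 — compute v_7(x) by factoring powers of 7 out of the numerator and denominator: v_7(2401/2) = 4. Step 2 — apply |x|_p = p^{-v_p(x)} = 7^{-4} = 1/2401.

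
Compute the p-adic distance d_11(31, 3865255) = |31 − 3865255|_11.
d_11(31, 3865255) = 1/161051

Step 1 — x − y = 31 − 3865255 = -3865224. Step 2 — v_11(-3865224) = 5 (factor: -3865224 = −(11^5 · 24); the sign does not affect v_p). Step 3 — |x − y|_11 = 11^{-5} = 1/161051.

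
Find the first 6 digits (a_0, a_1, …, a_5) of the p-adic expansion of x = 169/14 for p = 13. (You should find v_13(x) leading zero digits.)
(a_0, …, a_5) = (0, 0, 1, 12, 0, 12)

v_13(169/14) = 2, so a_0 = ... = a_1 = 0. Factor out: x = 13^2 · u with u = 1/14 a unit in ℤ_13. Expand u iteratively via a_{v+i} = u_i mod 13, u_{i+1} = (u_i − a_{v+i})/13:
  u_0 = 1/14;  a_2 = 1;  u_1 = (u_0 − 1)/13 = -1/14
  u_1 = -1/14;  a_3 = 12;  u_2 = (u_1 − 12)/13 = -13/14
  u_2 = -13/14;  a_4 = 0;  u_3 = (u_2 − 0)/13 = -1/14
  u_3 = -1/14;  a_5 = 12;  u_4 = (u_3 − 12)/13 = -13/14
Digits: (0, 0, 1, 12, 0, 12).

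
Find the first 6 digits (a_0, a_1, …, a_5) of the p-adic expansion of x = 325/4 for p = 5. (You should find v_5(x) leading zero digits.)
(a_0, …, a_5) = (0, 0, 2, 4, 3, 3)

v_5(325/4) = 2, so a_0 = ... = a_1 = 0. Factor out: x = 5^2 · u with u = 13/4 a unit in ℤ_5. Expand u iteratively via a_{v+i} = u_i mod 5, u_{i+1} = (u_i − a_{v+i})/5:
  u_0 = 13/4;  a_2 = 2;  u_1 = (u_0 − 2)/5 = 1/4
  u_1 = 1/4;  a_3 = 4;  u_2 = (u_1 − 4)/5 = -3/4
  u_2 = -3/4;  a_4 = 3;  u_3 = (u_2 − 3)/5 = -3/4
  u_3 = -3/4;  a_5 = 3;  u_4 = (u_3 − 3)/5 = -3/4
Digits: (0, 0, 2, 4, 3, 3).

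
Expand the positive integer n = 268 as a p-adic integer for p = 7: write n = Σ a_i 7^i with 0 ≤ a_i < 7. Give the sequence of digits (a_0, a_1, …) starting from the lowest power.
(a_0, a_1, …) = (2, 3, 5)

Repeated division by 7 gives the digits low-to-high: 268 = 2 + 3·7^1 + 5·7^2. Digit sequence: (2, 3, 5).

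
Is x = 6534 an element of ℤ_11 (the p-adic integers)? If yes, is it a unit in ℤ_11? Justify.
x ∈ ℤ_11 but not a unit; v_11(x) = 2 > 0

ℤ_11 = {x ∈ ℚ_11 : v_11(x) ≥ 0} and ℤ_11^× = {x ∈ ℤ_11 : v_11(x) = 0}. Here v_11(6534) = v_11(num) − v_11(den) = 2; compare against these criteria.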